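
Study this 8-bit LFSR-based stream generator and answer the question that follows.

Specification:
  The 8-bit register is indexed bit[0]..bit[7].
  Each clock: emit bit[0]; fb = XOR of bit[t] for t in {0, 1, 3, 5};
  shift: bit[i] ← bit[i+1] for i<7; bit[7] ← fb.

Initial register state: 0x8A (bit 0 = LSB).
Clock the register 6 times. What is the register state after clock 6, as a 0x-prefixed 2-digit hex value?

0x2A

reg_0 = 0x8A
clock 1: out=0, reg = 0x45
clock 2: out=1, reg = 0xA2
clock 3: out=0, reg = 0x51
clock 4: out=1, reg = 0xA8
clock 5: out=0, reg = 0x54
clock 6: out=0, reg = 0x2A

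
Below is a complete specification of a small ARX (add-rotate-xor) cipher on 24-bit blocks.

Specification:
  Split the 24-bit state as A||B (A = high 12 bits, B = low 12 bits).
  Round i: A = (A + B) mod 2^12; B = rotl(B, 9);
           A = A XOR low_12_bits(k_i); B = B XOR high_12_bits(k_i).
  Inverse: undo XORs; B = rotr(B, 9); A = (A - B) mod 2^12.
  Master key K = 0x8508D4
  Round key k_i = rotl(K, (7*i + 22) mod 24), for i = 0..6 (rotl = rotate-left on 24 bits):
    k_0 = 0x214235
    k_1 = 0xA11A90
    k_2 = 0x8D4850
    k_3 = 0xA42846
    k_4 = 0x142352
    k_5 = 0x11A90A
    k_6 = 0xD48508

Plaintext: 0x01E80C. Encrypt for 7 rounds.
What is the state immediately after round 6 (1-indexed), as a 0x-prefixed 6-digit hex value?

s_0 = plaintext = 0x01E80C
s_1 = Round(s_0, k_0) = 0xA1FB15
s_2 = Round(s_1, k_1) = 0xFA4173
s_3 = Round(s_2, k_2) = 0x947EFA
s_4 = Round(s_3, k_3) = 0x007F9D
s_5 = Round(s_4, k_4) = 0xCF6AB1
s_6 = Round(s_5, k_5) = 0xEAD24C
s_7 = Round(s_6, k_6) = 0x5F1501

0xEAD24C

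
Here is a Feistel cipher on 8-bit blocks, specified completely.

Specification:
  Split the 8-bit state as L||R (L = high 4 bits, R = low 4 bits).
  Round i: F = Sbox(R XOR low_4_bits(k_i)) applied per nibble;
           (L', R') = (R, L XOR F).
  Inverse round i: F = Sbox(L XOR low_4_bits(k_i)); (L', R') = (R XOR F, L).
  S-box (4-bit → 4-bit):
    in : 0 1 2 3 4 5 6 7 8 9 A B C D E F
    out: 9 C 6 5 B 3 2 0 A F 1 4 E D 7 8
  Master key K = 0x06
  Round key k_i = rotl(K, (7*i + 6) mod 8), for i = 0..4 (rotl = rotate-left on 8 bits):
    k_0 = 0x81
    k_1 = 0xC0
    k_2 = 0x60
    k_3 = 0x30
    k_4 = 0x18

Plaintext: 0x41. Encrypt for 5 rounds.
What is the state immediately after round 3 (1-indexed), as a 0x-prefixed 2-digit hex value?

s_0 = plaintext = 0x41
s_1 = Round(s_0, k_0) = 0x1D
s_2 = Round(s_1, k_1) = 0xDC
s_3 = Round(s_2, k_2) = 0xC3
s_4 = Round(s_3, k_3) = 0x39
s_5 = Round(s_4, k_4) = 0x9F

0xC3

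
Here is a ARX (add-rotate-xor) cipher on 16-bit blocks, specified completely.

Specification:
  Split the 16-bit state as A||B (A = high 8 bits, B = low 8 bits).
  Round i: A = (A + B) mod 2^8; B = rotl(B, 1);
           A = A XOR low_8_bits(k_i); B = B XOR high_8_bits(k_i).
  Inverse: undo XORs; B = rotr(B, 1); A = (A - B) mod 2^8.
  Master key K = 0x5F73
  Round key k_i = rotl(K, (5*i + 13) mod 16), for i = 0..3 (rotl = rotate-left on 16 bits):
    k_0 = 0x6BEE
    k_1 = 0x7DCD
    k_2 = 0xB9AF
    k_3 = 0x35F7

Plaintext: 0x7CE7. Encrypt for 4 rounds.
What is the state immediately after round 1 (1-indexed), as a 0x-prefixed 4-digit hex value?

0x8DA4

s_0 = plaintext = 0x7CE7
s_1 = Round(s_0, k_0) = 0x8DA4
s_2 = Round(s_1, k_1) = 0xFC34
s_3 = Round(s_2, k_2) = 0x9FD1
s_4 = Round(s_3, k_3) = 0x8796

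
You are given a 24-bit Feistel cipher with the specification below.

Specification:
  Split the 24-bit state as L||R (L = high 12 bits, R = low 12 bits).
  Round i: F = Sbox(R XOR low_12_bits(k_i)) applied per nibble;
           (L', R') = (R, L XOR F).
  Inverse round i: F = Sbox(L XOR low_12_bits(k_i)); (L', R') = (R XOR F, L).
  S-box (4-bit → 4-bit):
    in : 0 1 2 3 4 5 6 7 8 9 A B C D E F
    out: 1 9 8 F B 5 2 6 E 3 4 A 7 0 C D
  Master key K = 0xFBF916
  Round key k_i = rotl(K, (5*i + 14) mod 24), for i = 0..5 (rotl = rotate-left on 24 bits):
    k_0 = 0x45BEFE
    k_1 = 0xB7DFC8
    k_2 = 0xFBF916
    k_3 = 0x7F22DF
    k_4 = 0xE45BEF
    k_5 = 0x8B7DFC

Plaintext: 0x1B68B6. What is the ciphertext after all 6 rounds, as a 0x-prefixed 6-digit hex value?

0xB8A2A9

s_0 = plaintext = 0x1B68B6
s_1 = Round(s_0, k_0) = 0x8B6308
s_2 = Round(s_1, k_1) = 0x308FC7
s_3 = Round(s_2, k_2) = 0xFC7101
s_4 = Round(s_3, k_3) = 0x1010CB
s_5 = Round(s_4, k_4) = 0x0CBB8A
s_6 = Round(s_5, k_5) = 0xB8A2A9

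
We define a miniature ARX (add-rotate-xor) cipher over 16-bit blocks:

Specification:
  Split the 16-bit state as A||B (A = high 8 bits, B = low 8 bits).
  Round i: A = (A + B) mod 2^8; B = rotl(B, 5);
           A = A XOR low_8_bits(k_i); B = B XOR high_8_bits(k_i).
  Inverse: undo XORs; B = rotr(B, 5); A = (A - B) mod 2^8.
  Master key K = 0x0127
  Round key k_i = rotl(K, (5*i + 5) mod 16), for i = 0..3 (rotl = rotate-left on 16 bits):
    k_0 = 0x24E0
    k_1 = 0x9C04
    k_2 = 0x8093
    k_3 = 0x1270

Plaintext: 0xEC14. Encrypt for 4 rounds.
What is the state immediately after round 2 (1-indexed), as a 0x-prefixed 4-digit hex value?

s_0 = plaintext = 0xEC14
s_1 = Round(s_0, k_0) = 0xE0A6
s_2 = Round(s_1, k_1) = 0x8248
s_3 = Round(s_2, k_2) = 0x5989
s_4 = Round(s_3, k_3) = 0x9223

0x8248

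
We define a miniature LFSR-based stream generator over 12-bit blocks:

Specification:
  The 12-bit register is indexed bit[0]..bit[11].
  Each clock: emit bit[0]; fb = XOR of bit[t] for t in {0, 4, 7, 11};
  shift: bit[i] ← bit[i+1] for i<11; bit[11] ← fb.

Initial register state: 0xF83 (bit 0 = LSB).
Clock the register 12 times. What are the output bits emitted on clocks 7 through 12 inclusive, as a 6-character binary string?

reg_0 = 0xF83
clock 1: out=1, reg = 0xFC1
clock 2: out=1, reg = 0xFE0
clock 3: out=0, reg = 0x7F0
clock 4: out=0, reg = 0x3F8
clock 5: out=0, reg = 0x1FC
clock 6: out=0, reg = 0x0FE
clock 7: out=0, reg = 0x07F
clock 8: out=1, reg = 0x03F
clock 9: out=1, reg = 0x01F
clock 10: out=1, reg = 0x00F
clock 11: out=1, reg = 0x807
clock 12: out=1, reg = 0x403

011111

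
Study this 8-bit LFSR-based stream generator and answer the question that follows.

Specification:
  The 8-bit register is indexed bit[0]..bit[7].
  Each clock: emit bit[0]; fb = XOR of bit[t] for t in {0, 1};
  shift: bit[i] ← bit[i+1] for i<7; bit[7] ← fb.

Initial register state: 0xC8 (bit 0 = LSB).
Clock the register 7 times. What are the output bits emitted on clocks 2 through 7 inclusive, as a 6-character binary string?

reg_0 = 0xC8
clock 1: out=0, reg = 0x64
clock 2: out=0, reg = 0x32
clock 3: out=0, reg = 0x99
clock 4: out=1, reg = 0xCC
clock 5: out=0, reg = 0x66
clock 6: out=0, reg = 0xB3
clock 7: out=1, reg = 0x59

001001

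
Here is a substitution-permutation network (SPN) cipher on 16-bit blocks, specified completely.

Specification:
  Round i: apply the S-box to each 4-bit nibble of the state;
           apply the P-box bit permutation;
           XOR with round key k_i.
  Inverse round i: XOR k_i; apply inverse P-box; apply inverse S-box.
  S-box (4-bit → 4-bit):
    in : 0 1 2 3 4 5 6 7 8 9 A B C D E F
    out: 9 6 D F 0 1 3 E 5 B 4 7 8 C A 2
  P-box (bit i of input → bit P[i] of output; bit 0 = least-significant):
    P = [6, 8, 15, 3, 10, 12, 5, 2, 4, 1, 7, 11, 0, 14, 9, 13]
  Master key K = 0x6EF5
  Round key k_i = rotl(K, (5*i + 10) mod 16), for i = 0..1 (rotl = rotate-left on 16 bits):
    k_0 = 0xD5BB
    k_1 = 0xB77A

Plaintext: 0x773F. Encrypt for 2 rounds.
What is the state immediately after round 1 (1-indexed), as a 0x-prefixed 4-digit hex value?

s_0 = plaintext = 0x773F
s_1 = Round(s_0, k_0) = 0xAA1D
s_2 = Round(s_1, k_1) = 0x25D2

0xAA1D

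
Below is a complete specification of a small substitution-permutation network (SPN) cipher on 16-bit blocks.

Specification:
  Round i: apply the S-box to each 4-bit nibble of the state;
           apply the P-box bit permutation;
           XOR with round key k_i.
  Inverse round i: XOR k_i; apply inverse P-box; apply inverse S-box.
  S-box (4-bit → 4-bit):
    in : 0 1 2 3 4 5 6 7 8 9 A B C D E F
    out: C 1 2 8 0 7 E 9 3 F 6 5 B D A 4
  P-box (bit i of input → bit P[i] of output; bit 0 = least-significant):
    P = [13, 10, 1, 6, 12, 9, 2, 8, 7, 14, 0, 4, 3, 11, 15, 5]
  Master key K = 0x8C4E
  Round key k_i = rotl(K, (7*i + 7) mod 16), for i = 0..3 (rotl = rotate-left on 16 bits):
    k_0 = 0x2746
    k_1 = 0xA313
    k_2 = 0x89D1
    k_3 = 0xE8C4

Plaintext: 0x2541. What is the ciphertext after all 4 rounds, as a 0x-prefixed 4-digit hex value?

0xCF1C

s_0 = plaintext = 0x2541
s_1 = Round(s_0, k_0) = 0x4FC7
s_2 = Round(s_1, k_1) = 0x9052
s_3 = Round(s_2, k_2) = 0x17EC
s_4 = Round(s_3, k_3) = 0xCF1C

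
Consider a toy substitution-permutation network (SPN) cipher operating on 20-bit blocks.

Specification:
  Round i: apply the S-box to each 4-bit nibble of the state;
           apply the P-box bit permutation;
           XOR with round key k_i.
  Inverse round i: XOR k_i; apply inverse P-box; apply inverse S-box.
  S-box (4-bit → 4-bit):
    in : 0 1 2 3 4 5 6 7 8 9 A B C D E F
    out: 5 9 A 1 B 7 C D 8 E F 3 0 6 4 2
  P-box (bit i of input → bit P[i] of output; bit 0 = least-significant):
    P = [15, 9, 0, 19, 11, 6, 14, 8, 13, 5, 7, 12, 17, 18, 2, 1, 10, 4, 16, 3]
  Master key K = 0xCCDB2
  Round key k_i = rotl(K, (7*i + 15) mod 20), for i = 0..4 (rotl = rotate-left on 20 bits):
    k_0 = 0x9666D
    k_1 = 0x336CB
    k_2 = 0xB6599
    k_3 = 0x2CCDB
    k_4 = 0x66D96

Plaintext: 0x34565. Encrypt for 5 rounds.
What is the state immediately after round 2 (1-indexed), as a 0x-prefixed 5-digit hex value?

0x306D8

s_0 = plaintext = 0x34565
s_1 = Round(s_0, k_0) = 0xF81CE
s_2 = Round(s_1, k_1) = 0x306D8
s_3 = Round(s_2, k_2) = 0x1315D
s_4 = Round(s_3, k_3) = 0x0B292
s_5 = Round(s_4, k_4) = 0x93AF6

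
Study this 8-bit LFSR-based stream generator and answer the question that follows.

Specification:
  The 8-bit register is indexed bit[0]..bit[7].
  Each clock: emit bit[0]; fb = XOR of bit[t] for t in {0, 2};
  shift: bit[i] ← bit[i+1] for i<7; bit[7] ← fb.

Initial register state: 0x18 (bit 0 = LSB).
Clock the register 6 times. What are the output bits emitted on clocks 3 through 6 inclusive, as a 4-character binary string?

0110

reg_0 = 0x18
clock 1: out=0, reg = 0x0C
clock 2: out=0, reg = 0x86
clock 3: out=0, reg = 0xC3
clock 4: out=1, reg = 0xE1
clock 5: out=1, reg = 0xF0
clock 6: out=0, reg = 0x78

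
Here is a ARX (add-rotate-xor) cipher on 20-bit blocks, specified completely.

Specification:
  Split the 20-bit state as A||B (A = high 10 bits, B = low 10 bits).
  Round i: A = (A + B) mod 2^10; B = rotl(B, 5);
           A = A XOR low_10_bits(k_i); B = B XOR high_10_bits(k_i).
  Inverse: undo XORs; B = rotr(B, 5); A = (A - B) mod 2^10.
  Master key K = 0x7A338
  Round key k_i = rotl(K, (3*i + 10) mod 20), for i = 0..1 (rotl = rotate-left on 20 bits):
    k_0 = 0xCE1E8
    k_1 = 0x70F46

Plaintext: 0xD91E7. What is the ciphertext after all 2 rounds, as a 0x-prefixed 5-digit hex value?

s_0 = plaintext = 0xD91E7
s_1 = Round(s_0, k_0) = 0x28FD7
s_2 = Round(s_1, k_1) = 0xCF33D

0xCF33D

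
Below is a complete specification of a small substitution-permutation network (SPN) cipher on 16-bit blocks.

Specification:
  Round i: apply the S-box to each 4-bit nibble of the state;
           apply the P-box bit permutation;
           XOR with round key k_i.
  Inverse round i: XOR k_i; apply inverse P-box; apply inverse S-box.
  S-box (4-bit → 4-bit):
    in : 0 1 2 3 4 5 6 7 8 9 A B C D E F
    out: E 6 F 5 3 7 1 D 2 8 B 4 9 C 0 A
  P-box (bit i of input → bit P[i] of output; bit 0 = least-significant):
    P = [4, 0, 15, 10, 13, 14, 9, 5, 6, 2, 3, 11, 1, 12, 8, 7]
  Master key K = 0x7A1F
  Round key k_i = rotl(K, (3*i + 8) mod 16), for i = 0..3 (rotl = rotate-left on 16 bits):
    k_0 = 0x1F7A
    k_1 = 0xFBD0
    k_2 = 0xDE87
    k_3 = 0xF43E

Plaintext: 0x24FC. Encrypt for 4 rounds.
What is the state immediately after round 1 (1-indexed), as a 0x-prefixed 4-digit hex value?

0x4A8C

s_0 = plaintext = 0x24FC
s_1 = Round(s_0, k_0) = 0x4A8C
s_2 = Round(s_1, k_1) = 0xA786
s_3 = Round(s_2, k_2) = 0x865D
s_4 = Round(s_3, k_3) = 0x027E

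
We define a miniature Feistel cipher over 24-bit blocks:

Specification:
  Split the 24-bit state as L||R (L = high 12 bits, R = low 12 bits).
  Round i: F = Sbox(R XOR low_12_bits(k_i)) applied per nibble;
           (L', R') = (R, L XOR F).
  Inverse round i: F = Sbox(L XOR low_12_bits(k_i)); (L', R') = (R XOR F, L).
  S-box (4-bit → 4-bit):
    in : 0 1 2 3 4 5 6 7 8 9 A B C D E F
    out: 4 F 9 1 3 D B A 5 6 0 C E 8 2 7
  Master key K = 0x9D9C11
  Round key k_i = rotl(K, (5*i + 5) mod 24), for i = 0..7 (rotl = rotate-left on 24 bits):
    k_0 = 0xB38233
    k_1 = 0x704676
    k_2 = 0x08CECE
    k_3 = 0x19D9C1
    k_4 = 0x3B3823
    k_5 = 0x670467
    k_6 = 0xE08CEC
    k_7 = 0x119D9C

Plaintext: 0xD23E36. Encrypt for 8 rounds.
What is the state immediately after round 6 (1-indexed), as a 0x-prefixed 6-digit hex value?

0x2C61E6

s_0 = plaintext = 0xD23E36
s_1 = Round(s_0, k_0) = 0xE3636E
s_2 = Round(s_1, k_1) = 0x36E3C3
s_3 = Round(s_2, k_2) = 0x3C3B26
s_4 = Round(s_3, k_3) = 0xB26AE9
s_5 = Round(s_4, k_4) = 0xAE92C6
s_6 = Round(s_5, k_5) = 0x2C61E6
s_7 = Round(s_6, k_6) = 0x1E6A86
s_8 = Round(s_7, k_7) = 0xA86B16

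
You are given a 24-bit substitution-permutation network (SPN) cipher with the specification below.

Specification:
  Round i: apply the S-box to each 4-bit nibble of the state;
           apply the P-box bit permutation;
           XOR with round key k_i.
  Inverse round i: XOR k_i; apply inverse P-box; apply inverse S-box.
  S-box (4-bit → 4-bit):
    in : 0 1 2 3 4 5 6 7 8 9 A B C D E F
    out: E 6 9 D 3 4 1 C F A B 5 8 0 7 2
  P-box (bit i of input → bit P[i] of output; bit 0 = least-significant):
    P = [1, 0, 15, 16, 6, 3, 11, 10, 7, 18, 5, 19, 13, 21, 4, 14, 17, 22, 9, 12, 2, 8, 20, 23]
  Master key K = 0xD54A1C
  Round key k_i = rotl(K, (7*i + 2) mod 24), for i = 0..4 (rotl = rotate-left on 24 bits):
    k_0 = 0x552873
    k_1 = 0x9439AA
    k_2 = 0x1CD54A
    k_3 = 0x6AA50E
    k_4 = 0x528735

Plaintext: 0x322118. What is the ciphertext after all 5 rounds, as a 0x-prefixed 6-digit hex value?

0x38C6A4

s_0 = plaintext = 0x322118
s_1 = Round(s_0, k_0) = 0xC2D05C
s_2 = Round(s_1, k_1) = 0x1B218A
s_3 = Round(s_2, k_2) = 0x0BBA21
s_4 = Round(s_3, k_3) = 0xF402DF
s_5 = Round(s_4, k_4) = 0x38C6A4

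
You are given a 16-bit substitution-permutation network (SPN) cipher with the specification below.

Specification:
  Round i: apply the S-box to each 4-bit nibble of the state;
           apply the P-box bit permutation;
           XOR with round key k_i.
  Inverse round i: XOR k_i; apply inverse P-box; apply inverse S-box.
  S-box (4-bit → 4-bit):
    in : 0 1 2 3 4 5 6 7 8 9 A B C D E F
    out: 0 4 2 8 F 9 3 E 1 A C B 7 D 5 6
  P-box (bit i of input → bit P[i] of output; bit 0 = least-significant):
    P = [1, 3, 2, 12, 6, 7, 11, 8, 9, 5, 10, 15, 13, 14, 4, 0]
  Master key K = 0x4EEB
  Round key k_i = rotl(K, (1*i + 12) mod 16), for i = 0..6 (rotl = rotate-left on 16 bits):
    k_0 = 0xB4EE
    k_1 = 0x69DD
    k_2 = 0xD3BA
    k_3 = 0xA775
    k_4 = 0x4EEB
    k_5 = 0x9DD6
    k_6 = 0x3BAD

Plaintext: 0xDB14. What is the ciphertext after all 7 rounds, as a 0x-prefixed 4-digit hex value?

s_0 = plaintext = 0xDB14
s_1 = Round(s_0, k_0) = 0x0ED1
s_2 = Round(s_1, k_1) = 0x6699
s_3 = Round(s_2, k_2) = 0xA012
s_4 = Round(s_3, k_3) = 0xAF6C
s_5 = Round(s_4, k_4) = 0x4A14
s_6 = Round(s_5, k_5) = 0x61C9
s_7 = Round(s_6, k_6) = 0x4765

0x4765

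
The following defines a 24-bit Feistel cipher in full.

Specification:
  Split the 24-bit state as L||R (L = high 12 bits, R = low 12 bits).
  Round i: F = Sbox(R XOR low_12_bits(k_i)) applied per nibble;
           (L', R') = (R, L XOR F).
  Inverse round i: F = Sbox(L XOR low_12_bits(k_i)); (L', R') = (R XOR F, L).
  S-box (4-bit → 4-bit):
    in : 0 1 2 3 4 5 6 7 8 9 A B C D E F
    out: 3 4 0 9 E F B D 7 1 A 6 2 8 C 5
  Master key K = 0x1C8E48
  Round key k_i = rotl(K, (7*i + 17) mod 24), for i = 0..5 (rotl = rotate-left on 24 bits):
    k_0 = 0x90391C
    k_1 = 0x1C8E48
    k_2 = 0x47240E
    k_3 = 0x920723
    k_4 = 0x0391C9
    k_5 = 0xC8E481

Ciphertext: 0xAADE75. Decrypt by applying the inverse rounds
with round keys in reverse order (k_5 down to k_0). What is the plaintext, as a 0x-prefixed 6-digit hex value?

0x112670

s_0 = ciphertext = 0xAADE75
s_1 = InvRound(s_0, k_5) = 0x277AAD
s_2 = InvRound(s_1, k_4) = 0x3C1277
s_3 = InvRound(s_2, k_3) = 0xCB73C1
s_4 = InvRound(s_3, k_2) = 0x4A0CB7
s_5 = InvRound(s_4, k_1) = 0x6704A0
s_6 = InvRound(s_5, k_0) = 0x112670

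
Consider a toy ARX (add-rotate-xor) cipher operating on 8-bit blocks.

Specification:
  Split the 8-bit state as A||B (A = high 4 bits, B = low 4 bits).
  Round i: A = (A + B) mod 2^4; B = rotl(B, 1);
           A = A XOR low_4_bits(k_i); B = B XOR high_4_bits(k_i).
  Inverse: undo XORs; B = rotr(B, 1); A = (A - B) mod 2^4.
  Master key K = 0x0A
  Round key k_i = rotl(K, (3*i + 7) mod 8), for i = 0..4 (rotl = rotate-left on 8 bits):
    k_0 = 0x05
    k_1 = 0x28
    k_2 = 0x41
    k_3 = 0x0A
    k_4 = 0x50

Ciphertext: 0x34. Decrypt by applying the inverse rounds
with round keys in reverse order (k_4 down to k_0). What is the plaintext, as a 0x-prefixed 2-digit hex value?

0xE8

s_0 = ciphertext = 0x34
s_1 = InvRound(s_0, k_4) = 0xB8
s_2 = InvRound(s_1, k_3) = 0xD4
s_3 = InvRound(s_2, k_2) = 0xC0
s_4 = InvRound(s_3, k_1) = 0x31
s_5 = InvRound(s_4, k_0) = 0xE8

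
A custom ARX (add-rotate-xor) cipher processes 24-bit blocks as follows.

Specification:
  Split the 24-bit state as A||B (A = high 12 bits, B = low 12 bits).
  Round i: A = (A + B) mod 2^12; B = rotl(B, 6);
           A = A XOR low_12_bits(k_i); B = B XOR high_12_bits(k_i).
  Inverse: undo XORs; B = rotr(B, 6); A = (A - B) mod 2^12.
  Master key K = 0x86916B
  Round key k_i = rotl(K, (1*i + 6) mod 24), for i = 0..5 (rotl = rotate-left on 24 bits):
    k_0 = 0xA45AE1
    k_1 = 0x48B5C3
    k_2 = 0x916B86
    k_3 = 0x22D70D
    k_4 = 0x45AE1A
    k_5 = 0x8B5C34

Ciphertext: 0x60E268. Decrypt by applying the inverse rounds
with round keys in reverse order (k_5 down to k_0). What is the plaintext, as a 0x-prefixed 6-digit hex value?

0x588E27

s_0 = ciphertext = 0x60E268
s_1 = InvRound(s_0, k_5) = 0x2CF76B
s_2 = InvRound(s_1, k_4) = 0x089C4C
s_3 = InvRound(s_2, k_3) = 0xF0B879
s_4 = InvRound(s_3, k_2) = 0x8C8BC5
s_5 = InvRound(s_4, k_1) = 0x94E3BD
s_6 = InvRound(s_5, k_0) = 0x588E27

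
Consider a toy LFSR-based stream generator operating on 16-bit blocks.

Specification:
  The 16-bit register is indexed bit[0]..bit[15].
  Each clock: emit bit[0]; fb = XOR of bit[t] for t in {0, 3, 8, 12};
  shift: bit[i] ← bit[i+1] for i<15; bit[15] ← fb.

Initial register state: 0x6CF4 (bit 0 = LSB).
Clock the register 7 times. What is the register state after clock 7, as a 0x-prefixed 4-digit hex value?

0x00D9

reg_0 = 0x6CF4
clock 1: out=0, reg = 0x367A
clock 2: out=0, reg = 0x1B3D
clock 3: out=1, reg = 0x0D9E
clock 4: out=0, reg = 0x06CF
clock 5: out=1, reg = 0x0367
clock 6: out=1, reg = 0x01B3
clock 7: out=1, reg = 0x00D9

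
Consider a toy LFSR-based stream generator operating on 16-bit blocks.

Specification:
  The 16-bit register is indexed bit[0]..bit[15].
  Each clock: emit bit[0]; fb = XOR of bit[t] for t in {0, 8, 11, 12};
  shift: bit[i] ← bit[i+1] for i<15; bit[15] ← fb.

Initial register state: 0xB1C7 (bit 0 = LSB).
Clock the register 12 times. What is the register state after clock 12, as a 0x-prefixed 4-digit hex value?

reg_0 = 0xB1C7
clock 1: out=1, reg = 0xD8E3
clock 2: out=1, reg = 0xEC71
clock 3: out=1, reg = 0x7638
clock 4: out=0, reg = 0xBB1C
clock 5: out=0, reg = 0xDD8E
clock 6: out=0, reg = 0xEEC7
clock 7: out=1, reg = 0x7763
clock 8: out=1, reg = 0xBBB1
clock 9: out=1, reg = 0x5DD8
clock 10: out=0, reg = 0xAEEC
clock 11: out=0, reg = 0xD776
clock 12: out=0, reg = 0x6BBB

0x6BBB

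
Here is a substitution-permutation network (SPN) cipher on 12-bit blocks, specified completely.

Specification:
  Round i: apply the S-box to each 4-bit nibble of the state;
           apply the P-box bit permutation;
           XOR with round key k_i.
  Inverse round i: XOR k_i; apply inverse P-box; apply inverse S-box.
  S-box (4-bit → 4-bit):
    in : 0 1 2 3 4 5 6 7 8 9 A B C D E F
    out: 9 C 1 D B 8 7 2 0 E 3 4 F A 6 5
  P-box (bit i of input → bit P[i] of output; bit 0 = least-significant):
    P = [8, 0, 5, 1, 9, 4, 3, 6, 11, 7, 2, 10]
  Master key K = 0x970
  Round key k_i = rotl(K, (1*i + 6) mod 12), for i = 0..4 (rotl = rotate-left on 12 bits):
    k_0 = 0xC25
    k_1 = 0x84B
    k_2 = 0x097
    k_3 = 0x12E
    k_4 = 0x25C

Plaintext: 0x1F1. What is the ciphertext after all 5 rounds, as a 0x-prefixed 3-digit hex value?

s_0 = plaintext = 0x1F1
s_1 = Round(s_0, k_0) = 0xA0B
s_2 = Round(s_1, k_1) = 0x2AB
s_3 = Round(s_2, k_2) = 0xAA7
s_4 = Round(s_3, k_3) = 0xBBF
s_5 = Round(s_4, k_4) = 0x370

0x370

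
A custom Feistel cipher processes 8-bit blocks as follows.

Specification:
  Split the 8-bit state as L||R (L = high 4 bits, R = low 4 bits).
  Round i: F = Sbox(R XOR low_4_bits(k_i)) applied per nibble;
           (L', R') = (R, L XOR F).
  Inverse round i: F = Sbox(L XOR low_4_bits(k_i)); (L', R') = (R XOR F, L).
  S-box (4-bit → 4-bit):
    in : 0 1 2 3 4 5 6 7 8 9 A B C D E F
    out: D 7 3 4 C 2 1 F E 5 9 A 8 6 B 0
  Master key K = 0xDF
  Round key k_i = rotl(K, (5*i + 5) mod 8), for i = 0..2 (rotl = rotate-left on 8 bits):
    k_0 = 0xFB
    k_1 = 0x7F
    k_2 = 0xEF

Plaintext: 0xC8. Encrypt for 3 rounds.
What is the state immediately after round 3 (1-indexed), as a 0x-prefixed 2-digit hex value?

0x76

s_0 = plaintext = 0xC8
s_1 = Round(s_0, k_0) = 0x88
s_2 = Round(s_1, k_1) = 0x87
s_3 = Round(s_2, k_2) = 0x76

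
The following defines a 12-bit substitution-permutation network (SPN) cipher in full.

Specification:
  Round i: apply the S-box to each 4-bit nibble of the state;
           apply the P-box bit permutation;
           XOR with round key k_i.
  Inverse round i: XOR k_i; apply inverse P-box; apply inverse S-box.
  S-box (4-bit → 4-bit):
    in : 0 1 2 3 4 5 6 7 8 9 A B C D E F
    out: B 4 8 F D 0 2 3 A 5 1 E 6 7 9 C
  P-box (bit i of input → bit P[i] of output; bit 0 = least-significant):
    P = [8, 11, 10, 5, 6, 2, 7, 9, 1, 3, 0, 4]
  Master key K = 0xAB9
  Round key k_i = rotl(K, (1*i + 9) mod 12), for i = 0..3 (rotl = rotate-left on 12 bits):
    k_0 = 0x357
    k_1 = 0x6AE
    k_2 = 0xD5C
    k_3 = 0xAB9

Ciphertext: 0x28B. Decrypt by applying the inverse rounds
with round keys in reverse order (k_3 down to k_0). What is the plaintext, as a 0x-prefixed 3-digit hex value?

s_0 = ciphertext = 0x28B
s_1 = InvRound(s_0, k_3) = 0xE58
s_2 = InvRound(s_1, k_2) = 0x58A
s_3 = InvRound(s_2, k_1) = 0x58E
s_4 = InvRound(s_3, k_0) = 0xB41

0xB41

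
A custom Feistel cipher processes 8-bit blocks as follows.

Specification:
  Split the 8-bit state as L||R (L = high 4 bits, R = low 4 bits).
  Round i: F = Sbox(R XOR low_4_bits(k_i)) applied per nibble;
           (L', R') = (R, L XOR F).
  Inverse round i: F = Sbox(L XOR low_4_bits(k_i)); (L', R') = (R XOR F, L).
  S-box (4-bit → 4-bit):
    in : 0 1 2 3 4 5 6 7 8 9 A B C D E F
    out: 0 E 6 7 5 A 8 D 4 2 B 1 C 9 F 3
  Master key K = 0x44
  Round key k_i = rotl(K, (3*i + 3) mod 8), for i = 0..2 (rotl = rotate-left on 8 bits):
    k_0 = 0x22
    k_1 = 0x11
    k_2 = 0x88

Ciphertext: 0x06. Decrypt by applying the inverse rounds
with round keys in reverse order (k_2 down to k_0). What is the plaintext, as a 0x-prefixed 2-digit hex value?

0x87

s_0 = ciphertext = 0x06
s_1 = InvRound(s_0, k_2) = 0x20
s_2 = InvRound(s_1, k_1) = 0x72
s_3 = InvRound(s_2, k_0) = 0x87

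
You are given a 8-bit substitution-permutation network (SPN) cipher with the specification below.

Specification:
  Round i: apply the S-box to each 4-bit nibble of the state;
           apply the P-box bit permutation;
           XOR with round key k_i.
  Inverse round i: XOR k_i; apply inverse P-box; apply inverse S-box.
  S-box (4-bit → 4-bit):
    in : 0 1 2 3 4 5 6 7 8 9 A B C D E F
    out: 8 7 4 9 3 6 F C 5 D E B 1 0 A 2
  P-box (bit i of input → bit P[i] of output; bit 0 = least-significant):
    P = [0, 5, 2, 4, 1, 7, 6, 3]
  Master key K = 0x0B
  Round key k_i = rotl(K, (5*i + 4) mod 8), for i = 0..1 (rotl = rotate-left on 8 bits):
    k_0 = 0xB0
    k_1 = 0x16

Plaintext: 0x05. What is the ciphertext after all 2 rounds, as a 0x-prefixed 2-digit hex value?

s_0 = plaintext = 0x05
s_1 = Round(s_0, k_0) = 0x9C
s_2 = Round(s_1, k_1) = 0x5D

0x5D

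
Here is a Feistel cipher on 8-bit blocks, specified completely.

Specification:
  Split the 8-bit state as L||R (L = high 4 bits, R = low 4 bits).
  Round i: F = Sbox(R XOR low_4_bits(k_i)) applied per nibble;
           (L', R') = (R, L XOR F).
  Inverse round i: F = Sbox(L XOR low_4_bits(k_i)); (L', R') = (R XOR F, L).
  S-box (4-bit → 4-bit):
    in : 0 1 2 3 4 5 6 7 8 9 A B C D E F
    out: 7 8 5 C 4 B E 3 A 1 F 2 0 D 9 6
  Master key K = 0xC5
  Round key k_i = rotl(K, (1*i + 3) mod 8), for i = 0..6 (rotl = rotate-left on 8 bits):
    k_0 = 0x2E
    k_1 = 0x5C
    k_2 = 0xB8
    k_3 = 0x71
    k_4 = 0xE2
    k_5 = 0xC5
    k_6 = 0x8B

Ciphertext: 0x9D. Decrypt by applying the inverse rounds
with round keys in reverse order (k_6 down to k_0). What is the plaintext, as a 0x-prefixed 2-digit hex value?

s_0 = ciphertext = 0x9D
s_1 = InvRound(s_0, k_6) = 0x89
s_2 = InvRound(s_1, k_5) = 0x48
s_3 = InvRound(s_2, k_4) = 0x64
s_4 = InvRound(s_3, k_3) = 0x76
s_5 = InvRound(s_4, k_2) = 0x07
s_6 = InvRound(s_5, k_1) = 0x70
s_7 = InvRound(s_6, k_0) = 0x17

0x17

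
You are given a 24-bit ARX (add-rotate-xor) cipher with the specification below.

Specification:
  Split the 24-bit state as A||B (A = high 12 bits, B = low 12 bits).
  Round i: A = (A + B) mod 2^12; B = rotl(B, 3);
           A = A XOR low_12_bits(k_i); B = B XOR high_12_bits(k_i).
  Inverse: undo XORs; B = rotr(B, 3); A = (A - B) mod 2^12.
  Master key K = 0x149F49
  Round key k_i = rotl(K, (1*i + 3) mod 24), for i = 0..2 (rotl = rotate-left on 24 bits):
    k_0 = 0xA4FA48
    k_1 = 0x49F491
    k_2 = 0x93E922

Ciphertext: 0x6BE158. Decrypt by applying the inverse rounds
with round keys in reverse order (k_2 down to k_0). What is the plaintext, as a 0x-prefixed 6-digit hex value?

0x8D8BAF

s_0 = ciphertext = 0x6BE158
s_1 = InvRound(s_0, k_2) = 0x290D0C
s_2 = InvRound(s_1, k_1) = 0xECF732
s_3 = InvRound(s_2, k_0) = 0x8D8BAF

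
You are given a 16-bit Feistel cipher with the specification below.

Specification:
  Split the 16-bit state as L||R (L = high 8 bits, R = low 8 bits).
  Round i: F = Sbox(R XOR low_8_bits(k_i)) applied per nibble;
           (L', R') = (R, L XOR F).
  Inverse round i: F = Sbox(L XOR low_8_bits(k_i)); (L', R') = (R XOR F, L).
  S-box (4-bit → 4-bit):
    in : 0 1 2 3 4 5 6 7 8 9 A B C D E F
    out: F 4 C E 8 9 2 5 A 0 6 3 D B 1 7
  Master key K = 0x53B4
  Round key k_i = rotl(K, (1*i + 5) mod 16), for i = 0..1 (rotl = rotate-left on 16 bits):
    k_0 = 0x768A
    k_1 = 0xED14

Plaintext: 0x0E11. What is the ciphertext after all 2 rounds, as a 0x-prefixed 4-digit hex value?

0x0D51

s_0 = plaintext = 0x0E11
s_1 = Round(s_0, k_0) = 0x110D
s_2 = Round(s_1, k_1) = 0x0D51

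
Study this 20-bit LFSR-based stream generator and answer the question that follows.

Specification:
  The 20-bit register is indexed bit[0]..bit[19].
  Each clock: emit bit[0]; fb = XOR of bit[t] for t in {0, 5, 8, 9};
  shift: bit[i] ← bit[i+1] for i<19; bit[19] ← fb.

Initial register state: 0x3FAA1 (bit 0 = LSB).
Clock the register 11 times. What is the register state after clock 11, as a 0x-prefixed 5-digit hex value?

0xEE67F

reg_0 = 0x3FAA1
clock 1: out=1, reg = 0x9FD50
clock 2: out=0, reg = 0xCFEA8
clock 3: out=0, reg = 0x67F54
clock 4: out=0, reg = 0x33FAA
clock 5: out=0, reg = 0x99FD5
clock 6: out=1, reg = 0xCCFEA
clock 7: out=0, reg = 0xE67F5
clock 8: out=1, reg = 0x733FA
clock 9: out=0, reg = 0xB99FD
clock 10: out=1, reg = 0xDCCFE
clock 11: out=0, reg = 0xEE67F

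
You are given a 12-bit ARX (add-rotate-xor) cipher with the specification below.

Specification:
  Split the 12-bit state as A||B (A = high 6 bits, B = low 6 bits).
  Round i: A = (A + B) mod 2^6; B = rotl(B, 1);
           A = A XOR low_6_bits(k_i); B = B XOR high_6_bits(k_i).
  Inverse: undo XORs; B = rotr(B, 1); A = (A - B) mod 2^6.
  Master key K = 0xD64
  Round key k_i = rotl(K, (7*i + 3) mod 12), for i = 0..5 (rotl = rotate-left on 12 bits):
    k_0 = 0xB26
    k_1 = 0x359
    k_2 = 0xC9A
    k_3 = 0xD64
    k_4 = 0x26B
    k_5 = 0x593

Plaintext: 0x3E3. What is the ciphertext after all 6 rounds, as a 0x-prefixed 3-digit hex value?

s_0 = plaintext = 0x3E3
s_1 = Round(s_0, k_0) = 0x52B
s_2 = Round(s_1, k_1) = 0x99A
s_3 = Round(s_2, k_2) = 0x686
s_4 = Round(s_3, k_3) = 0x139
s_5 = Round(s_4, k_4) = 0x5BA
s_6 = Round(s_5, k_5) = 0x0E3

0x0E3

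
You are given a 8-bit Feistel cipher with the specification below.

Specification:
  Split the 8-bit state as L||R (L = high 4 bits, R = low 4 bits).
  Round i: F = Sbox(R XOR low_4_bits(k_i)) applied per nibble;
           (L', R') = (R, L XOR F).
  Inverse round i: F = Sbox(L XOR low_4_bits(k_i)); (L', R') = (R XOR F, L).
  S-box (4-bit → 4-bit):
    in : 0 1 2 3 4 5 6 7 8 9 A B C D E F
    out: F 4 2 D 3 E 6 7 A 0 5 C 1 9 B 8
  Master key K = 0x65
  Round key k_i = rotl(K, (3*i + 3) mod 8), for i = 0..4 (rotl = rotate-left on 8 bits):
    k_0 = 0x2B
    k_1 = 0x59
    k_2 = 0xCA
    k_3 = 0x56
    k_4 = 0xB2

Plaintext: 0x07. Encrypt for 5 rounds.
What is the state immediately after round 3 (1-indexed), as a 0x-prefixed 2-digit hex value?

0xD6

s_0 = plaintext = 0x07
s_1 = Round(s_0, k_0) = 0x71
s_2 = Round(s_1, k_1) = 0x1D
s_3 = Round(s_2, k_2) = 0xD6
s_4 = Round(s_3, k_3) = 0x62
s_5 = Round(s_4, k_4) = 0x29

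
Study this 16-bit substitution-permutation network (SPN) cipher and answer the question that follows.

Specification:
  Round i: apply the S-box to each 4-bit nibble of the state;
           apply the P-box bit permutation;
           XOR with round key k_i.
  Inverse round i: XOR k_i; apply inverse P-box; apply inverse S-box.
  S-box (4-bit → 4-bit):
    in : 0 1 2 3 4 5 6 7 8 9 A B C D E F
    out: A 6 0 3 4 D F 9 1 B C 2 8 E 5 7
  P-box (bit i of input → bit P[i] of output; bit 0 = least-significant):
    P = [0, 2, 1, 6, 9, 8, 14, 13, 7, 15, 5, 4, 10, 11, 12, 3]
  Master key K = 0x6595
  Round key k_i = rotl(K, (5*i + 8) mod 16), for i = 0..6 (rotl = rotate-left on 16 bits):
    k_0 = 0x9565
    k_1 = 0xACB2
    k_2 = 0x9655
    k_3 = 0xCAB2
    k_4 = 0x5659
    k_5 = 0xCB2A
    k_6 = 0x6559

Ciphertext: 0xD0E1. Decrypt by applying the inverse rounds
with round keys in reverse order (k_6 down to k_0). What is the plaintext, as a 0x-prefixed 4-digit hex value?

0x9D48

s_0 = ciphertext = 0xD0E1
s_1 = InvRound(s_0, k_6) = 0x5602
s_2 = InvRound(s_1, k_5) = 0x61B2
s_3 = InvRound(s_2, k_4) = 0x5E95
s_4 = InvRound(s_3, k_3) = 0xE12F
s_5 = InvRound(s_4, k_2) = 0x5A6A
s_6 = InvRound(s_5, k_1) = 0x595C
s_7 = InvRound(s_6, k_0) = 0x9D48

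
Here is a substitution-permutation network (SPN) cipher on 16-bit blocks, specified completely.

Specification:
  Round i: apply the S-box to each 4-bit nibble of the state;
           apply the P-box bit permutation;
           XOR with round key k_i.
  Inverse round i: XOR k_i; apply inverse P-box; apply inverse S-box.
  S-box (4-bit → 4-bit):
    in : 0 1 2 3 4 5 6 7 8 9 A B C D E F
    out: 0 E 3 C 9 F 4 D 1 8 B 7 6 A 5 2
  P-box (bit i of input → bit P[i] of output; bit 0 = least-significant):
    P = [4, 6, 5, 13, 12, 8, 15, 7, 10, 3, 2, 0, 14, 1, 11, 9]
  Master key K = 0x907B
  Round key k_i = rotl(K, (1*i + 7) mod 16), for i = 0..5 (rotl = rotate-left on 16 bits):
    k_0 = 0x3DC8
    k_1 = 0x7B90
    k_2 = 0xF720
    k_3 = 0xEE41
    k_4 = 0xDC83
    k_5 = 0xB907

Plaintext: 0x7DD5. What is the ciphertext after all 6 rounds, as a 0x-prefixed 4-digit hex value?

0x0F0C

s_0 = plaintext = 0x7DD5
s_1 = Round(s_0, k_0) = 0x5631
s_2 = Round(s_1, k_1) = 0x9176
s_3 = Round(s_2, k_2) = 0x658D
s_4 = Round(s_3, k_3) = 0xD20C
s_5 = Round(s_4, k_4) = 0xDAE9
s_6 = Round(s_5, k_5) = 0x0F0C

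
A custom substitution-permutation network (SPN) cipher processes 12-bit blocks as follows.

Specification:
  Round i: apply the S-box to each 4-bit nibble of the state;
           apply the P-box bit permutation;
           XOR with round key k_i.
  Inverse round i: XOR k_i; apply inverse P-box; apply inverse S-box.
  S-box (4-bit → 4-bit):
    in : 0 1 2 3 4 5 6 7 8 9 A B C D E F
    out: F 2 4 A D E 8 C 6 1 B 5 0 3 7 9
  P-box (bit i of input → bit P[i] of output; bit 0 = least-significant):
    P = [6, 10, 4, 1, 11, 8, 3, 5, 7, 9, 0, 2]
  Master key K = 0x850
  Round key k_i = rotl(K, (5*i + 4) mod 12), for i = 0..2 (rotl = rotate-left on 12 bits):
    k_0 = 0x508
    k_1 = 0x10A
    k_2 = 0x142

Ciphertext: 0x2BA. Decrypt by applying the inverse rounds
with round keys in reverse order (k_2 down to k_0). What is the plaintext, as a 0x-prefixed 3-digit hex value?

0xA15

s_0 = ciphertext = 0x2BA
s_1 = InvRound(s_0, k_2) = 0xD5B
s_2 = InvRound(s_1, k_1) = 0x29E
s_3 = InvRound(s_2, k_0) = 0xA15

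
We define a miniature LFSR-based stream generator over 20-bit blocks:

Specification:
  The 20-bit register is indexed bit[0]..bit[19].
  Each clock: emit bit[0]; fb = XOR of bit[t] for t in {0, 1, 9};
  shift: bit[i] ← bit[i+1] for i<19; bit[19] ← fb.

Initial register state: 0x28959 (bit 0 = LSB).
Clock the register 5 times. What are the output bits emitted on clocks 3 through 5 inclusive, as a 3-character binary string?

011

reg_0 = 0x28959
clock 1: out=1, reg = 0x944AC
clock 2: out=0, reg = 0x4A256
clock 3: out=0, reg = 0x2512B
clock 4: out=1, reg = 0x12895
clock 5: out=1, reg = 0x8944A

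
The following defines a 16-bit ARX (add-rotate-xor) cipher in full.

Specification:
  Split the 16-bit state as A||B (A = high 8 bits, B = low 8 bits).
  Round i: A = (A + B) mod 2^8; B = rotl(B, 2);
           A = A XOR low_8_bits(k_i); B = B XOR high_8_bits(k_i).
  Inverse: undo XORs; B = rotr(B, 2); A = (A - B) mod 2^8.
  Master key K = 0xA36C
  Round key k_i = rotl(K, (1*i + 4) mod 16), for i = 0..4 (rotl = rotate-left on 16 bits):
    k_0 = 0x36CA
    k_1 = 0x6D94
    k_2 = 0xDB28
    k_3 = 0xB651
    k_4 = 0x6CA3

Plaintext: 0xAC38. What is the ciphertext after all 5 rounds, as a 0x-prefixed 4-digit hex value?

s_0 = plaintext = 0xAC38
s_1 = Round(s_0, k_0) = 0x2ED6
s_2 = Round(s_1, k_1) = 0x9036
s_3 = Round(s_2, k_2) = 0xEE03
s_4 = Round(s_3, k_3) = 0xA0BA
s_5 = Round(s_4, k_4) = 0xF986

0xF986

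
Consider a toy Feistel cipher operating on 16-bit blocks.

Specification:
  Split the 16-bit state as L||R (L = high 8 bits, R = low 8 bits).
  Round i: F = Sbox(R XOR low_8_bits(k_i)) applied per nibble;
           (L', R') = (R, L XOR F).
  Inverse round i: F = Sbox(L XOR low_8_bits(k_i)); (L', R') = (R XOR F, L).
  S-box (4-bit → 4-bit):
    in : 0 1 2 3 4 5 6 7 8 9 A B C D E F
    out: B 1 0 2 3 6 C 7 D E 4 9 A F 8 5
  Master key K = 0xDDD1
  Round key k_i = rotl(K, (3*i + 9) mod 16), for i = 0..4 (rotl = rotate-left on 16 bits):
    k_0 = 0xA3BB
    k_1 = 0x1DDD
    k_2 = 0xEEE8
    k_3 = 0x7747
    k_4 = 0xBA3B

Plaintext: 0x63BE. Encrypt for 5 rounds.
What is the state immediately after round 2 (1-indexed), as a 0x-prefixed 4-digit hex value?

s_0 = plaintext = 0x63BE
s_1 = Round(s_0, k_0) = 0xBED5
s_2 = Round(s_1, k_1) = 0xD503
s_3 = Round(s_2, k_2) = 0x035C
s_4 = Round(s_3, k_3) = 0x5C1A
s_5 = Round(s_4, k_4) = 0x1A5D

0xD503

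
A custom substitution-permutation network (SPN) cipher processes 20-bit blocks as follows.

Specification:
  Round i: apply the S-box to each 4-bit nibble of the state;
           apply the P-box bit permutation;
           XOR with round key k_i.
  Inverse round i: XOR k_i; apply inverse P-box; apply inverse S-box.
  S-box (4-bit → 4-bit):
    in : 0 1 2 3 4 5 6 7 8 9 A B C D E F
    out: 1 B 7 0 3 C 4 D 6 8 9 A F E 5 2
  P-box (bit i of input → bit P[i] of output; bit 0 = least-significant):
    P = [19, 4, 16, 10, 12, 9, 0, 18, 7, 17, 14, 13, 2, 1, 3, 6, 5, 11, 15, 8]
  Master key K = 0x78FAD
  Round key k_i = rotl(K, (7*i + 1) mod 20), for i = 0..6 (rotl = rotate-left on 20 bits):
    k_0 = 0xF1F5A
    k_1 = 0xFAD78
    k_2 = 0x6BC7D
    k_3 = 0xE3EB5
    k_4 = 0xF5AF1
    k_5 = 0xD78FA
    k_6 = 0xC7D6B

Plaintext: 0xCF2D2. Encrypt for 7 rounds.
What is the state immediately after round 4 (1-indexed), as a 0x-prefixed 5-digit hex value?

0xED6C3

s_0 = plaintext = 0xCF2D2
s_1 = Round(s_0, k_0) = 0x0D4E9
s_2 = Round(s_1, k_1) = 0xDB993
s_3 = Round(s_2, k_2) = 0x2153F
s_4 = Round(s_3, k_3) = 0xED6C3
s_5 = Round(s_4, k_4) = 0xB889A
s_6 = Round(s_5, k_5) = 0x335F0
s_7 = Round(s_6, k_6) = 0x41F6B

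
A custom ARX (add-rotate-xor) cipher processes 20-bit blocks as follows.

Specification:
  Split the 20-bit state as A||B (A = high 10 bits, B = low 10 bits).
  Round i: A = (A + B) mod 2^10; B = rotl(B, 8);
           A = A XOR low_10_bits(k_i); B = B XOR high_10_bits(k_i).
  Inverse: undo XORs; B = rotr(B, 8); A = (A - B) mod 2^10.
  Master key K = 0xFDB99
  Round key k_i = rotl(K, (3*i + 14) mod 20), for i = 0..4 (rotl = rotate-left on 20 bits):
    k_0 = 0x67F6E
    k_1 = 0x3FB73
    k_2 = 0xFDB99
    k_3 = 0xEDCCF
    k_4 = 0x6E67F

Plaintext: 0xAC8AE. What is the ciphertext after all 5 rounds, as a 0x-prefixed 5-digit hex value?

s_0 = plaintext = 0xAC8AE
s_1 = Round(s_0, k_0) = 0x03BB4
s_2 = Round(s_1, k_1) = 0x2C413
s_3 = Round(s_2, k_2) = 0xD74F2
s_4 = Round(s_3, k_3) = 0x2018B
s_5 = Round(s_4, k_4) = 0x1D2DB

0x1D2DB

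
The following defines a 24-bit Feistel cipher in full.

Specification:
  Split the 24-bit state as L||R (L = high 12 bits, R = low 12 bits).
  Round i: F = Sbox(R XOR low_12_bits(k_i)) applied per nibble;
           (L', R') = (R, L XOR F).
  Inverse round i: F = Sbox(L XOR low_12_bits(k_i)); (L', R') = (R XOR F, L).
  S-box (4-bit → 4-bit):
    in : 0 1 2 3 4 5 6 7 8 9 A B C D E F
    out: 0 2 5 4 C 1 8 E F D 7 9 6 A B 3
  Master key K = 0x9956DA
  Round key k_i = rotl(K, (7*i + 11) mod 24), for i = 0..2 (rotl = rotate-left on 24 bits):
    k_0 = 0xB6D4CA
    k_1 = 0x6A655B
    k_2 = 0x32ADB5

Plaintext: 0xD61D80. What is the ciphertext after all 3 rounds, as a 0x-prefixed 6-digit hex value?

0xCBA2A5

s_0 = plaintext = 0xD61D80
s_1 = Round(s_0, k_0) = 0xD800A6
s_2 = Round(s_1, k_1) = 0x0A6CBA
s_3 = Round(s_2, k_2) = 0xCBA2A5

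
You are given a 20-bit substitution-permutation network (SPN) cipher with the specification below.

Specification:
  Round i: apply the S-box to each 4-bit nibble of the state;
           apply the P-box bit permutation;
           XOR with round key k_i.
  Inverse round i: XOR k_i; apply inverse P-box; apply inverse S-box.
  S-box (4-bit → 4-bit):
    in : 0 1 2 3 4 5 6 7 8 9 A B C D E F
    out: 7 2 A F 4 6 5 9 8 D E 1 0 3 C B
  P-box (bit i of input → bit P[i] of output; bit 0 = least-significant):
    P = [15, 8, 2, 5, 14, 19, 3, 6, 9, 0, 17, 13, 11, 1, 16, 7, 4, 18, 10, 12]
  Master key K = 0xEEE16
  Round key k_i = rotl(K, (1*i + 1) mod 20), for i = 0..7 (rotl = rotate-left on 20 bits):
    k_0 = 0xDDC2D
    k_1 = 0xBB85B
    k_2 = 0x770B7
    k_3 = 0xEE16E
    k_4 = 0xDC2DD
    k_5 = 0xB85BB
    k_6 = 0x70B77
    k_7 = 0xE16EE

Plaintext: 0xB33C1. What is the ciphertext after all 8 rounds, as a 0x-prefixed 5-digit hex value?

s_0 = plaintext = 0xB33C1
s_1 = Round(s_0, k_0) = 0xEF7BE
s_2 = Round(s_1, k_1) = 0xBC6FD
s_3 = Round(s_2, k_2) = 0xDB3E7
s_4 = Round(s_3, k_3) = 0x84B17
s_5 = Round(s_4, k_4) = 0x450FD
s_6 = Round(s_5, k_5) = 0x042F8
s_7 = Round(s_6, k_6) = 0xA6F06
s_8 = Round(s_7, k_7) = 0x3E8E3

0x3E8E3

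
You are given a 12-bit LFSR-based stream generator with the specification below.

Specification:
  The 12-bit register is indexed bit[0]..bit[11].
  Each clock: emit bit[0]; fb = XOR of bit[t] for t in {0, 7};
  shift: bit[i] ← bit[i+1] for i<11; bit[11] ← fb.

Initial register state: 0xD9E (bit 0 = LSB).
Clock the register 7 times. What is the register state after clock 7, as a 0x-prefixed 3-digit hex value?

reg_0 = 0xD9E
clock 1: out=0, reg = 0xECF
clock 2: out=1, reg = 0x767
clock 3: out=1, reg = 0xBB3
clock 4: out=1, reg = 0x5D9
clock 5: out=1, reg = 0x2EC
clock 6: out=0, reg = 0x976
clock 7: out=0, reg = 0x4BB

0x4BB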